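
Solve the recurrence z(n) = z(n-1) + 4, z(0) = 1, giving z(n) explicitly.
Recurrence: z(n) = z(n-1) + 4, initial: z(0) = 1.
Each step adds 4, so z(n) = z(0) + 4n = 4n + 1.

z(n) = 4n + 1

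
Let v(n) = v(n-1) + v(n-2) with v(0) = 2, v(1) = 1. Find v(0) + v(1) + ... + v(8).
Computing the sequence terms: 2, 1, 3, 4, 7, 11, 18, 29, 47
Adding these values together:

122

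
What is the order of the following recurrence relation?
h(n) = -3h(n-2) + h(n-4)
The order is the largest lag k for which h(n-k) appears. Here the deepest term is h(n-4), so the order is 4.

Order 4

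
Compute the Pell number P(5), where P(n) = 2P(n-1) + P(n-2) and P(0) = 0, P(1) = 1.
Computing the sequence terms:
0, 1, 2, 5, 12, 29

29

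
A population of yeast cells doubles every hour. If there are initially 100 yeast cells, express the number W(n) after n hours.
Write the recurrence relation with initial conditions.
Each hour multiplies the count by 2, so the count after n hours depends only on the count after n-1 hours: W(n) = 2 × W(n-1). The starting count gives W(0) = 100.
Unrolling n times gives the closed form W(n) = 100 × 2ⁿ.

W(n) = 2 × W(n-1), W(0) = 100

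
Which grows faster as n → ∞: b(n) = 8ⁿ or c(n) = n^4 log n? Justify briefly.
Comparing growth rates:
Growth-rate hierarchy: log n ≺ any polynomial ≺ any exponential cⁿ (c>1) ≺ n! ≺ nⁿ.
exponential base 8 dominates polynomial degree 4 (with log factor) asymptotically.

b(n) grows faster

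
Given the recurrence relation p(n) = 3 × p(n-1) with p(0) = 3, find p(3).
Computing step by step:
p(0) = 3
p(1) = 3 × 3 = 9
p(2) = 3 × 9 = 27
p(3) = 3 × 27 = 81

81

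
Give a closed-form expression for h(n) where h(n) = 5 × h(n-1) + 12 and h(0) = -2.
Recurrence: h(n) = 5 × h(n-1) + 12, initial: h(0) = -2.
Try h(n) = A·5ⁿ + C. Substituting: A·5ⁿ + C = 5(A·5ⁿ⁻¹ + C) + 12 = A·5ⁿ + 5C + 12, so C = 5C + 12, giving C = -3. Then h(0) = A - 3 = -2 gives A = 1.

h(n) = 5ⁿ - 3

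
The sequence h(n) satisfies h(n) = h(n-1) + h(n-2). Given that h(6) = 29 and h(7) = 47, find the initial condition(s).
Work backwards using h(k) = h(k+2) - h(k+1):
h(5) = h(7) - h(6) = 47 - 29 = 18
h(4) = h(6) - h(5) = 29 - 18 = 11
h(3) = h(5) - h(4) = 18 - 11 = 7
h(2) = h(4) - h(3) = 11 - 7 = 4
h(1) = h(3) - h(2) = 7 - 4 = 3
h(0) = h(2) - h(1) = 4 - 3 = 1

h(0) = 1, h(1) = 3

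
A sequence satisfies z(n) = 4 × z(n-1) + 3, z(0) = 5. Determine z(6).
Computing step by step:
z(0) = 5
z(1) = 4 × 5 + 3 = 23
z(2) = 4 × 23 + 3 = 95
z(3) = 4 × 95 + 3 = 383
z(4) = 4 × 383 + 3 = 1535
z(5) = 4 × 1535 + 3 = 6143
z(6) = 4 × 6143 + 3 = 24575

24575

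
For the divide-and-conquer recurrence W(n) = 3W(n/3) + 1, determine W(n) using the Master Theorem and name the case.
Master Theorem template: W(n) = a·W(n/b) + f(n).
Here: a=3, b=3, f(n)=1
Compute log_b(a) = log_3(3) = 1.
f(n) = 1 = O(n^(1-ε)) with ε = 1. Case 1: W(n) = Θ(n^log_b(a)) = Θ(n).

Case 1: W(n) = Θ(n)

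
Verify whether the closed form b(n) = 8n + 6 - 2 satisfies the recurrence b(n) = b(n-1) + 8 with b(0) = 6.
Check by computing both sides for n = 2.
From the recurrence with b(0) = 6:
  b(0) = 6, b(1) = 14, b(2) = 22
  so the recurrence gives b(2) = 22.
From the proposed closed form b(n) = 8n + 6 - 2:
  b(2) = 20.
The recurrence gives 22 but the closed form gives 20, so the closed form does not satisfy the recurrence.

No, the closed form is incorrect.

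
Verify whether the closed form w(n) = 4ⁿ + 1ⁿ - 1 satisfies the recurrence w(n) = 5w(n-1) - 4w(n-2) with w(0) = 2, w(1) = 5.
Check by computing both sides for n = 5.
From the recurrence with w(0) = 2, w(1) = 5:
  w(0) = 2, w(1) = 5, w(2) = 17, w(3) = 65, w(4) = 257, w(5) = 1025
  so the recurrence gives w(5) = 1025.
From the proposed closed form w(n) = 4ⁿ + 1ⁿ - 1:
  w(5) = 1024.
The recurrence gives 1025 but the closed form gives 1024, so the closed form does not satisfy the recurrence.

No, the closed form is incorrect.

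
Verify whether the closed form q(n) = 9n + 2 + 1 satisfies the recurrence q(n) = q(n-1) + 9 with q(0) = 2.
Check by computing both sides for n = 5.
From the recurrence with q(0) = 2:
  q(0) = 2, q(1) = 11, q(2) = 20, q(3) = 29, q(4) = 38, q(5) = 47
  so the recurrence gives q(5) = 47.
From the proposed closed form q(n) = 9n + 2 + 1:
  q(5) = 48.
The recurrence gives 47 but the closed form gives 48, so the closed form does not satisfy the recurrence.

No, the closed form is incorrect.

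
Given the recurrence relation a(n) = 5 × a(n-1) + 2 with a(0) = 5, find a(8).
Computing step by step:
a(0) = 5
a(1) = 5 × 5 + 2 = 27
a(2) = 5 × 27 + 2 = 137
a(3) = 5 × 137 + 2 = 687
a(4) = 5 × 687 + 2 = 3437
a(5) = 5 × 3437 + 2 = 17187
a(6) = 5 × 17187 + 2 = 85937
a(7) = 5 × 85937 + 2 = 429687
a(8) = 5 × 429687 + 2 = 2148437

2148437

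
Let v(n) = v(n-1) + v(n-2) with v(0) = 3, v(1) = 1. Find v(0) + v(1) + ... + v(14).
Computing the sequence terms: 3, 1, 4, 5, 9, 14, 23, 37, 60, 97, 157, 254, 411, 665, 1076
Adding these values together:

2816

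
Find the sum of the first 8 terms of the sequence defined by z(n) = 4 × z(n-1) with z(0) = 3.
Computing the sequence terms: 3, 12, 48, 192, 768, 3072, 12288, 49152
Adding these values together:

65535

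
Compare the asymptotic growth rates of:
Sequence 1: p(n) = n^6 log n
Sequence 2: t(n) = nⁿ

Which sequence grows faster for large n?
Comparing growth rates:
Growth-rate hierarchy: log n ≺ any polynomial ≺ any exponential cⁿ (c>1) ≺ n! ≺ nⁿ.
super-exponential nⁿ dominates polynomial degree 6 (with log factor) asymptotically.

t(n) grows faster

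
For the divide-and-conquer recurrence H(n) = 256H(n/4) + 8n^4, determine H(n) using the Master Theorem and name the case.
Master Theorem template: H(n) = a·H(n/b) + f(n).
Here: a=256, b=4, f(n)=8n^4
Compute log_b(a) = log_4(256) = 4.
f(n) = 8n^4 = Θ(n^4). Case 2: H(n) = Θ(n^4 log n).

Case 2: H(n) = Θ(n^4 log n)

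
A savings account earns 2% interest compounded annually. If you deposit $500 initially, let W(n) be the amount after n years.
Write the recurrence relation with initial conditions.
Each year the balance grows by 2%, i.e. is multiplied by 1 + 2/100 = 1.02, so W(n) = 1.02 × W(n-1). The initial deposit gives W(0) = 500.
Unrolling gives the closed form W(n) = 500 × (1.02)ⁿ.

W(n) = 1.02 × W(n-1), W(0) = 500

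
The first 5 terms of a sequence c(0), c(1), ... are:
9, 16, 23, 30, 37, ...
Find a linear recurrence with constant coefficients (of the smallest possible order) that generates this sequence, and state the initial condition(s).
Look for the lowest-order linear relation among consecutive terms.
Observation: consecutive differences are constant (= 7).
Check at n=2: 1·16 + 7 = 23. ✓

c(n) = c(n-1) + 7, c(0) = 9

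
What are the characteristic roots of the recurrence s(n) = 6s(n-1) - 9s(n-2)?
Substitute s(n) = rⁿ and divide through by rⁿ⁻²: r² - 6r + 9 = 0
Factor: (r - 3)² = 0, so r = 3 (double root).
General solution: s(n) = (A + Bn)·3ⁿ

Characteristic: r² - 6r + 9 = 0, Roots: r = 3 (double root)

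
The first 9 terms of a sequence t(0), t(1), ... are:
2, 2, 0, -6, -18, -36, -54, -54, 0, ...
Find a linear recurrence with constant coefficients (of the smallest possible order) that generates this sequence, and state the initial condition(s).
Look for the lowest-order linear relation among consecutive terms.
Observation: t(n) - 3·t(n-1) - (-3)·t(n-2) = 0 holds for the shown terms, and no order-1 relation t(n) = α·t(n-1) + β fits.
Check at n=3: 3·0 + (-3)·2 = -6. ✓

t(n) = 3t(n-1) - 3t(n-2), t(0) = 2, t(1) = 2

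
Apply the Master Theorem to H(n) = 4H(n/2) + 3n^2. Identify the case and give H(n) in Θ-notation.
Master Theorem template: H(n) = a·H(n/b) + f(n).
Here: a=4, b=2, f(n)=3n^2
Compute log_b(a) = log_2(4) = 2.
f(n) = 3n^2 = Θ(n^2). Case 2: H(n) = Θ(n^2 log n).

Case 2: H(n) = Θ(n^2 log n)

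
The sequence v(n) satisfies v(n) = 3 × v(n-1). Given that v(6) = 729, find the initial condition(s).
In general v(n) = 3ⁿ · v(0). At n = 6: v(0) = v(6) / 3^6 = 729 / 729 = 1.

v(0) = 1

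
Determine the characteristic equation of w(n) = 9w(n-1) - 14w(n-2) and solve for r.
Substitute w(n) = rⁿ and divide through by rⁿ⁻²: r² - 9r + 14 = 0
Factor: (r - 2)(r - 7) = 0, so r = 2, 7.
General solution: w(n) = A·2ⁿ + B·7ⁿ

Characteristic: r² - 9r + 14 = 0, Roots: r = 2, 7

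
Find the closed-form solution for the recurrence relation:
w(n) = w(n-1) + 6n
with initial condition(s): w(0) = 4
Recurrence: w(n) = w(n-1) + 6n, initial: w(0) = 4.
Telescoping: w(n) = w(0) + 6·Σᵢ₌₁ⁿ i = 4 + 6·n(n+1)/2.

w(n) = 6·n(n+1)/2 + 4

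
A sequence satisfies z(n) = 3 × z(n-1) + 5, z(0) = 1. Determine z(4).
Computing step by step:
z(0) = 1
z(1) = 3 × 1 + 5 = 8
z(2) = 3 × 8 + 5 = 29
z(3) = 3 × 29 + 5 = 92
z(4) = 3 × 92 + 5 = 281

281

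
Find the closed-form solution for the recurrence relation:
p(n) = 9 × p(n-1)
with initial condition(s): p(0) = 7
Recurrence: p(n) = 9 × p(n-1), initial: p(0) = 7.
Each term is 9 times the previous, so this is geometric with ratio 9. After n steps: p(n) = p(0)·9ⁿ = 7·9ⁿ.

p(n) = 7·9ⁿ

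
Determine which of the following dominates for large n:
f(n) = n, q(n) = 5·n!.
Comparing growth rates:
Growth-rate hierarchy: log n ≺ any polynomial ≺ any exponential cⁿ (c>1) ≺ n! ≺ nⁿ.
factorial dominates polynomial degree 1 asymptotically.

q(n) grows faster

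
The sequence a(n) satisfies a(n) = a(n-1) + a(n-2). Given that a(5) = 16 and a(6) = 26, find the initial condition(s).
Work backwards using a(k) = a(k+2) - a(k+1):
a(4) = a(6) - a(5) = 26 - 16 = 10
a(3) = a(5) - a(4) = 16 - 10 = 6
a(2) = a(4) - a(3) = 10 - 6 = 4
a(1) = a(3) - a(2) = 6 - 4 = 2
a(0) = a(2) - a(1) = 4 - 2 = 2

a(0) = 2, a(1) = 2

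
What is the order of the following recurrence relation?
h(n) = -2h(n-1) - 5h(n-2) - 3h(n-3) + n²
The order is the largest lag k for which h(n-k) appears. Here the deepest term is h(n-3) (the n² term is non-homogeneous and does not affect the order), so the order is 3.

Order 3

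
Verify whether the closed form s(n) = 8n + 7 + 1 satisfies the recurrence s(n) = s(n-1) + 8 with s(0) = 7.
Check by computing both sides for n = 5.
From the recurrence with s(0) = 7:
  s(0) = 7, s(1) = 15, s(2) = 23, s(3) = 31, s(4) = 39, s(5) = 47
  so the recurrence gives s(5) = 47.
From the proposed closed form s(n) = 8n + 7 + 1:
  s(5) = 48.
The recurrence gives 47 but the closed form gives 48, so the closed form does not satisfy the recurrence.

No, the closed form is incorrect.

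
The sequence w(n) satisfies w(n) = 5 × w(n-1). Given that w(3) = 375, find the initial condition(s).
In general w(n) = 5ⁿ · w(0). At n = 3: w(0) = w(3) / 5^3 = 375 / 125 = 3.

w(0) = 3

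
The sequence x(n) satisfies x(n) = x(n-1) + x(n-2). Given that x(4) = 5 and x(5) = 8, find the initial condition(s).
Work backwards using x(k) = x(k+2) - x(k+1):
x(3) = x(5) - x(4) = 8 - 5 = 3
x(2) = x(4) - x(3) = 5 - 3 = 2
x(1) = x(3) - x(2) = 3 - 2 = 1
x(0) = x(2) - x(1) = 2 - 1 = 1

x(0) = 1, x(1) = 1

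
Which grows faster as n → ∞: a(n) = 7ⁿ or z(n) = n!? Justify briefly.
Comparing growth rates:
Growth-rate hierarchy: log n ≺ any polynomial ≺ any exponential cⁿ (c>1) ≺ n! ≺ nⁿ.
factorial dominates exponential base 7 asymptotically.

z(n) grows faster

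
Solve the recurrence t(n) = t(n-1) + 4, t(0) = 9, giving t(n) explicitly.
Recurrence: t(n) = t(n-1) + 4, initial: t(0) = 9.
Each step adds 4, so t(n) = t(0) + 4n = 4n + 9.

t(n) = 4n + 9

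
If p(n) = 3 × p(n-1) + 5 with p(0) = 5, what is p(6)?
Computing step by step:
p(0) = 5
p(1) = 3 × 5 + 5 = 20
p(2) = 3 × 20 + 5 = 65
p(3) = 3 × 65 + 5 = 200
p(4) = 3 × 200 + 5 = 605
p(5) = 3 × 605 + 5 = 1820
p(6) = 3 × 1820 + 5 = 5465

5465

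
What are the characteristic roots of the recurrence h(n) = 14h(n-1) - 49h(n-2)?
Substitute h(n) = rⁿ and divide through by rⁿ⁻²: r² - 14r + 49 = 0
Factor: (r - 7)² = 0, so r = 7 (double root).
General solution: h(n) = (A + Bn)·7ⁿ

Characteristic: r² - 14r + 49 = 0, Roots: r = 7 (double root)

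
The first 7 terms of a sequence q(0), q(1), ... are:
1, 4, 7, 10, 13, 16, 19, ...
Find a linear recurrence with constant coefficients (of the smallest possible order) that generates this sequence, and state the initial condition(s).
Look for the lowest-order linear relation among consecutive terms.
Observation: consecutive differences are constant (= 3).
Check at n=2: 1·4 + 3 = 7. ✓

q(n) = q(n-1) + 3, q(0) = 1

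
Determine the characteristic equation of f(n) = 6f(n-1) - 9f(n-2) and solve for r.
Substitute f(n) = rⁿ and divide through by rⁿ⁻²: r² - 6r + 9 = 0
Factor: (r - 3)² = 0, so r = 3 (double root).
General solution: f(n) = (A + Bn)·3ⁿ

Characteristic: r² - 6r + 9 = 0, Roots: r = 3 (double root)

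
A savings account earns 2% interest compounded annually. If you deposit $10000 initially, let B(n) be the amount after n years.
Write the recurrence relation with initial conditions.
Each year the balance grows by 2%, i.e. is multiplied by 1 + 2/100 = 1.02, so B(n) = 1.02 × B(n-1). The initial deposit gives B(0) = 10000.
Unrolling gives the closed form B(n) = 10000 × (1.02)ⁿ.

B(n) = 1.02 × B(n-1), B(0) = 10000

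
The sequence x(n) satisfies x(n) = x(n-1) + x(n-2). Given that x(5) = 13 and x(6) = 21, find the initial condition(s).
Work backwards using x(k) = x(k+2) - x(k+1):
x(4) = x(6) - x(5) = 21 - 13 = 8
x(3) = x(5) - x(4) = 13 - 8 = 5
x(2) = x(4) - x(3) = 8 - 5 = 3
x(1) = x(3) - x(2) = 5 - 3 = 2
x(0) = x(2) - x(1) = 3 - 2 = 1

x(0) = 1, x(1) = 2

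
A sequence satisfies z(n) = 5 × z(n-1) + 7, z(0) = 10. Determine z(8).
Computing step by step:
z(0) = 10
z(1) = 5 × 10 + 7 = 57
z(2) = 5 × 57 + 7 = 292
z(3) = 5 × 292 + 7 = 1467
z(4) = 5 × 1467 + 7 = 7342
z(5) = 5 × 7342 + 7 = 36717
z(6) = 5 × 36717 + 7 = 183592
z(7) = 5 × 183592 + 7 = 917967
z(8) = 5 × 917967 + 7 = 4589842

4589842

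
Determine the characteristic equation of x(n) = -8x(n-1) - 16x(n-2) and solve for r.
Substitute x(n) = rⁿ and divide through by rⁿ⁻²: r² + 8r + 16 = 0
Factor: (r + 4)² = 0, so r = -4 (double root).
General solution: x(n) = (A + Bn)·(-4)ⁿ

Characteristic: r² + 8r + 16 = 0, Roots: r = -4 (double root)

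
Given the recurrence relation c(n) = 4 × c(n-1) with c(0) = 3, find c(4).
Computing step by step:
c(0) = 3
c(1) = 4 × 3 = 12
c(2) = 4 × 12 = 48
c(3) = 4 × 48 = 192
c(4) = 4 × 192 = 768

768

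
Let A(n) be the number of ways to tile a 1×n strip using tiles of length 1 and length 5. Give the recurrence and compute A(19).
Condition on the last tile: it has length 1 (leaving a 1×(n-1) strip) or length 5 (leaving a 1×(n-5) strip), so A(n) = A(n-1) + A(n-5) (order-5 linear recurrence).
For 0 ≤ i < 5 only unit tiles fit, so A(i) = 1.
Iterating the recurrence: A(5) = 2, A(6) = 3, A(7) = 4, A(8) = 5, A(9) = 6, A(10) = 8, A(11) = 11, A(12) = 15, A(13) = 20, A(14) = 26, A(15) = 34, A(16) = 45, A(17) = 60, A(18) = 80, A(19) = 106.

A(n) = A(n-1) + A(n-5), with A(i) = 1 for 0 ≤ i < 5; A(19) = 106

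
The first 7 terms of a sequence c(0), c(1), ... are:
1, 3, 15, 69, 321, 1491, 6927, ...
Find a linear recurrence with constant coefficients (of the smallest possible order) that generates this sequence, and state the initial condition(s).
Look for the lowest-order linear relation among consecutive terms.
Observation: c(n) - 4·c(n-1) - (3)·c(n-2) = 0 holds for the shown terms, and no order-1 relation c(n) = α·c(n-1) + β fits.
Check at n=3: 4·15 + (3)·3 = 69. ✓

c(n) = 4c(n-1) + 3c(n-2), c(0) = 1, c(1) = 3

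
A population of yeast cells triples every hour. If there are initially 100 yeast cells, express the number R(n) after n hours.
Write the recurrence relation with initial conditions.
Each hour multiplies the count by 3, so the count after n hours depends only on the count after n-1 hours: R(n) = 3 × R(n-1). The starting count gives R(0) = 100.
Unrolling n times gives the closed form R(n) = 100 × 3ⁿ.

R(n) = 3 × R(n-1), R(0) = 100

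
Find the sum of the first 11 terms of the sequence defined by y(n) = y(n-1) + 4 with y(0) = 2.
Computing the sequence terms: 2, 6, 10, 14, 18, 22, 26, 30, 34, 38, 42
Adding these values together:

242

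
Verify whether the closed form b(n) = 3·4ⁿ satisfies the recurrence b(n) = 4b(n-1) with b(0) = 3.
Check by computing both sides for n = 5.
From the recurrence with b(0) = 3:
  b(0) = 3, b(1) = 12, b(2) = 48, b(3) = 192, b(4) = 768, b(5) = 3072
  so the recurrence gives b(5) = 3072.
From the proposed closed form b(n) = 3·4ⁿ:
  b(5) = 3072.
Both sides give 3072 at n = 5, and the initial condition(s) match, so the closed form is consistent.

Yes, the closed form is correct.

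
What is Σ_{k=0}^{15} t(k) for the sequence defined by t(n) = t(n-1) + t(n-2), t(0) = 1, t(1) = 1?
Computing the sequence terms: 1, 1, 2, 3, 5, 8, 13, 21, 34, 55, 89, 144, 233, 377, 610, 987
Adding these values together:

2583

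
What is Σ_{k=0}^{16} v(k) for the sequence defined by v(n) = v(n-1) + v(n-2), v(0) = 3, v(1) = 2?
Computing the sequence terms: 3, 2, 5, 7, 12, 19, 31, 50, 81, 131, 212, 343, 555, 898, 1453, 2351, 3804
Adding these values together:

9957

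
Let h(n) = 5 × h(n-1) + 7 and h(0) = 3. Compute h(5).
Computing step by step:
h(0) = 3
h(1) = 5 × 3 + 7 = 22
h(2) = 5 × 22 + 7 = 117
h(3) = 5 × 117 + 7 = 592
h(4) = 5 × 592 + 7 = 2967
h(5) = 5 × 2967 + 7 = 14842

14842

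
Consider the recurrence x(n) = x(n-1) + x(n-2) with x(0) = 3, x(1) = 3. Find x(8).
Computing the sequence terms:
3, 3, 6, 9, 15, 24, 39, 63, 102

102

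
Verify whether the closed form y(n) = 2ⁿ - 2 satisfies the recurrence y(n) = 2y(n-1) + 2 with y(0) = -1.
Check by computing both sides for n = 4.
From the recurrence with y(0) = -1:
  y(0) = -1, y(1) = 0, y(2) = 2, y(3) = 6, y(4) = 14
  so the recurrence gives y(4) = 14.
From the proposed closed form y(n) = 2ⁿ - 2:
  y(4) = 14.
Both sides give 14 at n = 4, and the initial condition(s) match, so the closed form is consistent.

Yes, the closed form is correct.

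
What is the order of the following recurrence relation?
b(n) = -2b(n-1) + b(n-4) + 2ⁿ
The order is the largest lag k for which b(n-k) appears. Here the deepest term is b(n-4) (the 2ⁿ term is non-homogeneous and does not affect the order), so the order is 4.

Order 4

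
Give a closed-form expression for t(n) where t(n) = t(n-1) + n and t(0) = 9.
Recurrence: t(n) = t(n-1) + n, initial: t(0) = 9.
Telescoping: t(n) = t(0) + Σᵢ₌₁ⁿ i = 9 + n(n+1)/2.

t(n) = n(n+1)/2 + 9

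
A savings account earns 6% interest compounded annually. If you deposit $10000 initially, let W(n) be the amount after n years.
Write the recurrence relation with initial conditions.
Each year the balance grows by 6%, i.e. is multiplied by 1 + 6/100 = 1.06, so W(n) = 1.06 × W(n-1). The initial deposit gives W(0) = 10000.
Unrolling gives the closed form W(n) = 10000 × (1.06)ⁿ.

W(n) = 1.06 × W(n-1), W(0) = 10000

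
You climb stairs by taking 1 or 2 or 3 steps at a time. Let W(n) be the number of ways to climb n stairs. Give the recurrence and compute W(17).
Condition on the size of the last step (1 to 3): before it there were n-1, …, n-3 stairs climbed, and these cases are disjoint, so W(n) = W(n-1) + W(n-2) + W(n-3) (order-3 linear recurrence).
Initial conditions by direct count (compositions of i into parts ≤ 3): W(1) = 1; W(2) = 2; W(3) = 4.
Iterating the recurrence: W(4) = 7, W(5) = 13, W(6) = 24, W(7) = 44, W(8) = 81, W(9) = 149, W(10) = 274, W(11) = 504, W(12) = 927, W(13) = 1705, W(14) = 3136, W(15) = 5768, W(16) = 10609, W(17) = 19513.

W(n) = W(n-1) + W(n-2) + W(n-3), W(1) = 1, W(2) = 2, W(3) = 4; W(17) = 19513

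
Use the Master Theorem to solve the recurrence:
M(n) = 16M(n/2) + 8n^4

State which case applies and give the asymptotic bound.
Master Theorem template: M(n) = a·M(n/b) + f(n).
Here: a=16, b=2, f(n)=8n^4
Compute log_b(a) = log_2(16) = 4.
f(n) = 8n^4 = Θ(n^4). Case 2: M(n) = Θ(n^4 log n).

Case 2: M(n) = Θ(n^4 log n)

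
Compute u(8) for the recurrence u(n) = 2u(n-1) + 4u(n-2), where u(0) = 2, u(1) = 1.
Computing the sequence terms:
2, 1, 10, 24, 88, 272, 896, 2880, 9344

9344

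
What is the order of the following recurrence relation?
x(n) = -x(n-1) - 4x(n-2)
The order is the largest lag k for which x(n-k) appears. Here the deepest term is x(n-2), so the order is 2.

Order 2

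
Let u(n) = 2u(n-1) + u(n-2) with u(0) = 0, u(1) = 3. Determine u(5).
Computing the sequence terms:
0, 3, 6, 15, 36, 87

87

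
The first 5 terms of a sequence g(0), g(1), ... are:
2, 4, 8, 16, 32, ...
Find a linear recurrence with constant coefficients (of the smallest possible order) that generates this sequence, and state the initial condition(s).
Look for the lowest-order linear relation among consecutive terms.
Observation: each term is 2× the previous.
Check at n=2: 2·4 = 8. ✓

g(n) = 2 × g(n-1), g(0) = 2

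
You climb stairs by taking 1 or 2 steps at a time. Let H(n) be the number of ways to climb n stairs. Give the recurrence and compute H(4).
Condition on the size of the last step (1 to 2): before it there were n-1, …, n-2 stairs climbed, and these cases are disjoint, so H(n) = H(n-1) + H(n-2) (Fibonacci-type sequence).
Initial conditions by direct count (compositions of i into parts ≤ 2): H(1) = 1; H(2) = 2.
Iterating the recurrence: H(3) = 3, H(4) = 5.

H(n) = H(n-1) + H(n-2), H(1) = 1, H(2) = 2; H(4) = 5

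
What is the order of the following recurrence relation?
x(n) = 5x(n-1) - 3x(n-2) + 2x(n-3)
The order is the largest lag k for which x(n-k) appears. Here the deepest term is x(n-3), so the order is 3.

Order 3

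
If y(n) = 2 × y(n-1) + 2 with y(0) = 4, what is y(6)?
Computing step by step:
y(0) = 4
y(1) = 2 × 4 + 2 = 10
y(2) = 2 × 10 + 2 = 22
y(3) = 2 × 22 + 2 = 46
y(4) = 2 × 46 + 2 = 94
y(5) = 2 × 94 + 2 = 190
y(6) = 2 × 190 + 2 = 382

382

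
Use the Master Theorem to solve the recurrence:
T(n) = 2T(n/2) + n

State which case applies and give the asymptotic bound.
Master Theorem template: T(n) = a·T(n/b) + f(n).
Here: a=2, b=2, f(n)=n
Compute log_b(a) = log_2(2) = 1.
f(n) = n = Θ(n). Case 2: T(n) = Θ(n log n).

Case 2: T(n) = Θ(n log n)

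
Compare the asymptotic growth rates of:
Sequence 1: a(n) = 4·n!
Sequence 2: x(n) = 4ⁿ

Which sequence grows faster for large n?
Comparing growth rates:
Growth-rate hierarchy: log n ≺ any polynomial ≺ any exponential cⁿ (c>1) ≺ n! ≺ nⁿ.
factorial dominates exponential base 4 asymptotically.

a(n) grows faster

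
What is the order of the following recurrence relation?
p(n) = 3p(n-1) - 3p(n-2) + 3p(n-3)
The order is the largest lag k for which p(n-k) appears. Here the deepest term is p(n-3), so the order is 3.

Order 3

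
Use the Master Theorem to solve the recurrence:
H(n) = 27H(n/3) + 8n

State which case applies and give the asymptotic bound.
Master Theorem template: H(n) = a·H(n/b) + f(n).
Here: a=27, b=3, f(n)=8n
Compute log_b(a) = log_3(27) = 3.
f(n) = 8n = O(n^(3-ε)) with ε = 2. Case 1: H(n) = Θ(n^log_b(a)) = Θ(n^3).

Case 1: H(n) = Θ(n^3)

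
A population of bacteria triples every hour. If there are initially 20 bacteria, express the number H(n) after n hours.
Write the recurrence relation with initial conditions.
Each hour multiplies the count by 3, so the count after n hours depends only on the count after n-1 hours: H(n) = 3 × H(n-1). The starting count gives H(0) = 20.
Unrolling n times gives the closed form H(n) = 20 × 3ⁿ.

H(n) = 3 × H(n-1), H(0) = 20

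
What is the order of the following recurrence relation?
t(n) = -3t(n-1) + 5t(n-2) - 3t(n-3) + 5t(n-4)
The order is the largest lag k for which t(n-k) appears. Here the deepest term is t(n-4), so the order is 4.

Order 4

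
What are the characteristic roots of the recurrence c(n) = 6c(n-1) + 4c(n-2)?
Substitute c(n) = rⁿ and divide through by rⁿ⁻²: r² - 6r - 4 = 0
Discriminant: 6² + 4·4 = 52, not a perfect square, so by the quadratic formula r = (6 ± √52)/2.
General solution: c(n) = A·r₁ⁿ + B·r₂ⁿ where r₁,r₂ = (6 ± √52)/2

Characteristic: r² - 6r - 4 = 0, Roots: r = (6 ± √52)/2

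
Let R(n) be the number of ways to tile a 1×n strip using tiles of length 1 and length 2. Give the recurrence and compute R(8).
Condition on the last tile: it has length 1 (leaving a 1×(n-1) strip) or length 2 (leaving a 1×(n-2) strip), so R(n) = R(n-1) + R(n-2) (order-2 linear recurrence).
For 0 ≤ i < 2 only unit tiles fit, so R(i) = 1.
Iterating the recurrence: R(2) = 2, R(3) = 3, R(4) = 5, R(5) = 8, R(6) = 13, R(7) = 21, R(8) = 34.

R(n) = R(n-1) + R(n-2), with R(i) = 1 for 0 ≤ i < 2; R(8) = 34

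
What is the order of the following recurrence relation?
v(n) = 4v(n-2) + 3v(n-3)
The order is the largest lag k for which v(n-k) appears. Here the deepest term is v(n-3), so the order is 3.

Order 3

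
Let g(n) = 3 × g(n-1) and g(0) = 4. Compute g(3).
Computing step by step:
g(0) = 4
g(1) = 3 × 4 = 12
g(2) = 3 × 12 = 36
g(3) = 3 × 36 = 108

108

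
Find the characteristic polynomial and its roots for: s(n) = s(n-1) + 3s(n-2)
Substitute s(n) = rⁿ and divide through by rⁿ⁻²: r² - r - 3 = 0
Discriminant: 1² + 4·3 = 13, not a perfect square, so by the quadratic formula r = (1 ± √13)/2.
General solution: s(n) = A·r₁ⁿ + B·r₂ⁿ where r₁,r₂ = (1 ± √13)/2

Characteristic: r² - r - 3 = 0, Roots: r = (1 ± √13)/2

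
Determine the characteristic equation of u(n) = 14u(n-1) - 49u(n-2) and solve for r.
Substitute u(n) = rⁿ and divide through by rⁿ⁻²: r² - 14r + 49 = 0
Factor: (r - 7)² = 0, so r = 7 (double root).
General solution: u(n) = (A + Bn)·7ⁿ

Characteristic: r² - 14r + 49 = 0, Roots: r = 7 (double root)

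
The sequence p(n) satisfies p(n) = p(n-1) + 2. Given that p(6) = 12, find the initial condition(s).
p(6) = p(0) + 6·2, so p(0) = 12 - 12 = 0.

p(0) = 0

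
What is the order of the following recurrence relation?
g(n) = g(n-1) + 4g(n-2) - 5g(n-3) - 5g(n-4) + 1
The order is the largest lag k for which g(n-k) appears. Here the deepest term is g(n-4) (the 1 term is non-homogeneous and does not affect the order), so the order is 4.

Order 4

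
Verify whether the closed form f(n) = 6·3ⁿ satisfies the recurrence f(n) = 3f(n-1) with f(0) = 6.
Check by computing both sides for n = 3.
From the recurrence with f(0) = 6:
  f(0) = 6, f(1) = 18, f(2) = 54, f(3) = 162
  so the recurrence gives f(3) = 162.
From the proposed closed form f(n) = 6·3ⁿ:
  f(3) = 162.
Both sides give 162 at n = 3, and the initial condition(s) match, so the closed form is consistent.

Yes, the closed form is correct.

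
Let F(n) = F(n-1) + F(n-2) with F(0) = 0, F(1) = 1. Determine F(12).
Computing the sequence terms:
0, 1, 1, 2, 3, 5, 8, 13, 21, 34, 55, 89, 144

144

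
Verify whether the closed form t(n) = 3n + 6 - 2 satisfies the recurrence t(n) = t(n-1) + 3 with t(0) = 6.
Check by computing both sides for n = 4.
From the recurrence with t(0) = 6:
  t(0) = 6, t(1) = 9, t(2) = 12, t(3) = 15, t(4) = 18
  so the recurrence gives t(4) = 18.
From the proposed closed form t(n) = 3n + 6 - 2:
  t(4) = 16.
The recurrence gives 18 but the closed form gives 16, so the closed form does not satisfy the recurrence.

No, the closed form is incorrect.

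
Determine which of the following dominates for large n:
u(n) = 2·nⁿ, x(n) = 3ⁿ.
Comparing growth rates:
Growth-rate hierarchy: log n ≺ any polynomial ≺ any exponential cⁿ (c>1) ≺ n! ≺ nⁿ.
super-exponential nⁿ dominates exponential base 3 asymptotically.

u(n) grows faster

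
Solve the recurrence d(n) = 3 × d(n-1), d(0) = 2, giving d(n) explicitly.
Recurrence: d(n) = 3 × d(n-1), initial: d(0) = 2.
Each term is 3 times the previous, so this is geometric with ratio 3. After n steps: d(n) = d(0)·3ⁿ = 2·3ⁿ.

d(n) = 2·3ⁿ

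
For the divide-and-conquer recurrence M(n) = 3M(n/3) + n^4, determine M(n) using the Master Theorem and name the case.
Master Theorem template: M(n) = a·M(n/b) + f(n).
Here: a=3, b=3, f(n)=n^4
Compute log_b(a) = log_3(3) = 1.
f(n) = n^4 = Ω(n^(1+ε)) with ε = 3, and the regularity condition holds (a·f(n/b) = (a/b^4)·f(n) with a/b^4 = 3^-3 < 1). Case 3: M(n) = Θ(f(n)) = Θ(n^4).

Case 3: M(n) = Θ(n^4)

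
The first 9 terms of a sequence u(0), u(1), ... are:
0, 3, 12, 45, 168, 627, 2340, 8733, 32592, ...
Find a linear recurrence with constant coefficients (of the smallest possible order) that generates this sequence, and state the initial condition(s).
Look for the lowest-order linear relation among consecutive terms.
Observation: u(n) - 4·u(n-1) - (-1)·u(n-2) = 0 holds for the shown terms, and no order-1 relation u(n) = α·u(n-1) + β fits.
Check at n=3: 4·12 + (-1)·3 = 45. ✓

u(n) = 4u(n-1) - u(n-2), u(0) = 0, u(1) = 3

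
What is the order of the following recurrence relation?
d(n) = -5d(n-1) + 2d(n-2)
The order is the largest lag k for which d(n-k) appears. Here the deepest term is d(n-2), so the order is 2.

Order 2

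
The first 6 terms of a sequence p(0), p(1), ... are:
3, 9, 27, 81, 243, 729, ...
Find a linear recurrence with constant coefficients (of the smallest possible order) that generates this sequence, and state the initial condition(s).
Look for the lowest-order linear relation among consecutive terms.
Observation: each term is 3× the previous.
Check at n=2: 3·9 = 27. ✓

p(n) = 3 × p(n-1), p(0) = 3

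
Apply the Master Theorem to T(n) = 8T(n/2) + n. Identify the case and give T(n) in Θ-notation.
Master Theorem template: T(n) = a·T(n/b) + f(n).
Here: a=8, b=2, f(n)=n
Compute log_b(a) = log_2(8) = 3.
f(n) = n = O(n^(3-ε)) with ε = 2. Case 1: T(n) = Θ(n^log_b(a)) = Θ(n^3).

Case 1: T(n) = Θ(n^3)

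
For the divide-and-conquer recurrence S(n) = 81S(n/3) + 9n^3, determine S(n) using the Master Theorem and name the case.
Master Theorem template: S(n) = a·S(n/b) + f(n).
Here: a=81, b=3, f(n)=9n^3
Compute log_b(a) = log_3(81) = 4.
f(n) = 9n^3 = O(n^(4-ε)) with ε = 1. Case 1: S(n) = Θ(n^log_b(a)) = Θ(n^4).

Case 1: S(n) = Θ(n^4)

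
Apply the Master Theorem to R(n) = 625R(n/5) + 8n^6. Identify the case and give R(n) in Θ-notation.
Master Theorem template: R(n) = a·R(n/b) + f(n).
Here: a=625, b=5, f(n)=8n^6
Compute log_b(a) = log_5(625) = 4.
f(n) = 8n^6 = Ω(n^(4+ε)) with ε = 2, and the regularity condition holds (a·f(n/b) = (a/b^6)·f(n) with a/b^6 = 5^-2 < 1). Case 3: R(n) = Θ(f(n)) = Θ(n^6).

Case 3: R(n) = Θ(n^6)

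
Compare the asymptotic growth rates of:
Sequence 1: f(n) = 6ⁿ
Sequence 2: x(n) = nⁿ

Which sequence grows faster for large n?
Comparing growth rates:
Growth-rate hierarchy: log n ≺ any polynomial ≺ any exponential cⁿ (c>1) ≺ n! ≺ nⁿ.
super-exponential nⁿ dominates exponential base 6 asymptotically.

x(n) grows faster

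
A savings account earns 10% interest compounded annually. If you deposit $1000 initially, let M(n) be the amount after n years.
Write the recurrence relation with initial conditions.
Each year the balance grows by 10%, i.e. is multiplied by 1 + 10/100 = 1.1, so M(n) = 1.1 × M(n-1). The initial deposit gives M(0) = 1000.
Unrolling gives the closed form M(n) = 1000 × (1.1)ⁿ.

M(n) = 1.1 × M(n-1), M(0) = 1000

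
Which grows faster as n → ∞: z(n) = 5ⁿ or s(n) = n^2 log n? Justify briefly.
Comparing growth rates:
Growth-rate hierarchy: log n ≺ any polynomial ≺ any exponential cⁿ (c>1) ≺ n! ≺ nⁿ.
exponential base 5 dominates polynomial degree 2 (with log factor) asymptotically.

z(n) grows faster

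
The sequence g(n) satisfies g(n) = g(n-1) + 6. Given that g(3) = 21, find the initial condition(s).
g(3) = g(0) + 3·6, so g(0) = 21 - 18 = 3.

g(0) = 3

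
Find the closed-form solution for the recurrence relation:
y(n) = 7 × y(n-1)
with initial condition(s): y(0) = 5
Recurrence: y(n) = 7 × y(n-1), initial: y(0) = 5.
Each term is 7 times the previous, so this is geometric with ratio 7. After n steps: y(n) = y(0)·7ⁿ = 5·7ⁿ.

y(n) = 5·7ⁿ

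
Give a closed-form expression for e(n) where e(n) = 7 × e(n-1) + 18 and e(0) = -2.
Recurrence: e(n) = 7 × e(n-1) + 18, initial: e(0) = -2.
Try e(n) = A·7ⁿ + C. Substituting: A·7ⁿ + C = 7(A·7ⁿ⁻¹ + C) + 18 = A·7ⁿ + 7C + 18, so C = 7C + 18, giving C = -3. Then e(0) = A - 3 = -2 gives A = 1.

e(n) = 7ⁿ - 3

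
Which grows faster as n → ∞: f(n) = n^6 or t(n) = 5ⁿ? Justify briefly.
Comparing growth rates:
Growth-rate hierarchy: log n ≺ any polynomial ≺ any exponential cⁿ (c>1) ≺ n! ≺ nⁿ.
exponential base 5 dominates polynomial degree 6 asymptotically.

t(n) grows faster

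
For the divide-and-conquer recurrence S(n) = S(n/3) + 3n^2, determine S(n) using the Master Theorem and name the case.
Master Theorem template: S(n) = a·S(n/b) + f(n).
Here: a=1, b=3, f(n)=3n^2
Compute log_b(a) = log_3(1) = 0.
f(n) = 3n^2 = Ω(n^(0+ε)) with ε = 2, and the regularity condition holds (a·f(n/b) = (a/b^2)·f(n) with a/b^2 = 3^-2 < 1). Case 3: S(n) = Θ(f(n)) = Θ(n^2).

Case 3: S(n) = Θ(n^2)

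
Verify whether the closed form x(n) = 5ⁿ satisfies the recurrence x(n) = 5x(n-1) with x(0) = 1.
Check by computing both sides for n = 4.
From the recurrence with x(0) = 1:
  x(0) = 1, x(1) = 5, x(2) = 25, x(3) = 125, x(4) = 625
  so the recurrence gives x(4) = 625.
From the proposed closed form x(n) = 5ⁿ:
  x(4) = 625.
Both sides give 625 at n = 4, and the initial condition(s) match, so the closed form is consistent.

Yes, the closed form is correct.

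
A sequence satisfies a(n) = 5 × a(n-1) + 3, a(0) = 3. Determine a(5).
Computing step by step:
a(0) = 3
a(1) = 5 × 3 + 3 = 18
a(2) = 5 × 18 + 3 = 93
a(3) = 5 × 93 + 3 = 468
a(4) = 5 × 468 + 3 = 2343
a(5) = 5 × 2343 + 3 = 11718

11718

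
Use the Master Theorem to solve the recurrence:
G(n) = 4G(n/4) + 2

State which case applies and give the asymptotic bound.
Master Theorem template: G(n) = a·G(n/b) + f(n).
Here: a=4, b=4, f(n)=2
Compute log_b(a) = log_4(4) = 1.
f(n) = 2 = O(n^(1-ε)) with ε = 1. Case 1: G(n) = Θ(n^log_b(a)) = Θ(n).

Case 1: G(n) = Θ(n)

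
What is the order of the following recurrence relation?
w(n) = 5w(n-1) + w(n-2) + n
The order is the largest lag k for which w(n-k) appears. Here the deepest term is w(n-2) (the n term is non-homogeneous and does not affect the order), so the order is 2.

Order 2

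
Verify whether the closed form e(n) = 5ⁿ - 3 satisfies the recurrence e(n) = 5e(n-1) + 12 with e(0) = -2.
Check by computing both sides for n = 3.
From the recurrence with e(0) = -2:
  e(0) = -2, e(1) = 2, e(2) = 22, e(3) = 122
  so the recurrence gives e(3) = 122.
From the proposed closed form e(n) = 5ⁿ - 3:
  e(3) = 122.
Both sides give 122 at n = 3, and the initial condition(s) match, so the closed form is consistent.

Yes, the closed form is correct.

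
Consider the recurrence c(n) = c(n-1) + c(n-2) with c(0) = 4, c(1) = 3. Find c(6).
Computing the sequence terms:
4, 3, 7, 10, 17, 27, 44

44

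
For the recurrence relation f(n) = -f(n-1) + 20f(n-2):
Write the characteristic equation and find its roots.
Substitute f(n) = rⁿ and divide through by rⁿ⁻²: r² + r - 20 = 0
Factor: (r - 4)(r + 5) = 0, so r = 4, -5.
General solution: f(n) = A·4ⁿ + B·(-5)ⁿ

Characteristic: r² + r - 20 = 0, Roots: r = 4, -5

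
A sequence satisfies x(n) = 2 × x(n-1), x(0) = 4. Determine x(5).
Computing step by step:
x(0) = 4
x(1) = 2 × 4 = 8
x(2) = 2 × 8 = 16
x(3) = 2 × 16 = 32
x(4) = 2 × 32 = 64
x(5) = 2 × 64 = 128

128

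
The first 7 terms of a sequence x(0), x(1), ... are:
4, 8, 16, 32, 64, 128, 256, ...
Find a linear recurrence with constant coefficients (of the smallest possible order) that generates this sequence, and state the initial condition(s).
Look for the lowest-order linear relation among consecutive terms.
Observation: each term is 2× the previous.
Check at n=2: 2·8 = 16. ✓

x(n) = 2 × x(n-1), x(0) = 4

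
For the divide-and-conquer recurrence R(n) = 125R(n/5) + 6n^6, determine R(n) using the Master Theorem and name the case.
Master Theorem template: R(n) = a·R(n/b) + f(n).
Here: a=125, b=5, f(n)=6n^6
Compute log_b(a) = log_5(125) = 3.
f(n) = 6n^6 = Ω(n^(3+ε)) with ε = 3, and the regularity condition holds (a·f(n/b) = (a/b^6)·f(n) with a/b^6 = 5^-3 < 1). Case 3: R(n) = Θ(f(n)) = Θ(n^6).

Case 3: R(n) = Θ(n^6)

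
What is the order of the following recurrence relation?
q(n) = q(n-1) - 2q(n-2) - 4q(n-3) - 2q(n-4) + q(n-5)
The order is the largest lag k for which q(n-k) appears. Here the deepest term is q(n-5), so the order is 5.

Order 5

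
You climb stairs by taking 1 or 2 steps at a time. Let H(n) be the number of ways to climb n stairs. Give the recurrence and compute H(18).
Condition on the size of the last step (1 to 2): before it there were n-1, …, n-2 stairs climbed, and these cases are disjoint, so H(n) = H(n-1) + H(n-2) (Fibonacci-type sequence).
Initial conditions by direct count (compositions of i into parts ≤ 2): H(1) = 1; H(2) = 2.
Iterating the recurrence: H(3) = 3, H(4) = 5, H(5) = 8, H(6) = 13, H(7) = 21, H(8) = 34, H(9) = 55, H(10) = 89, H(11) = 144, H(12) = 233, H(13) = 377, H(14) = 610, H(15) = 987, H(16) = 1597, H(17) = 2584, H(18) = 4181.

H(n) = H(n-1) + H(n-2), H(1) = 1, H(2) = 2; H(18) = 4181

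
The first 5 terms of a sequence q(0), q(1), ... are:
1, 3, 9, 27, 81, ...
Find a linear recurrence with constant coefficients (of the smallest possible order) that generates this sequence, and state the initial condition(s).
Look for the lowest-order linear relation among consecutive terms.
Observation: each term is 3× the previous.
Check at n=2: 3·3 = 9. ✓

q(n) = 3 × q(n-1), q(0) = 1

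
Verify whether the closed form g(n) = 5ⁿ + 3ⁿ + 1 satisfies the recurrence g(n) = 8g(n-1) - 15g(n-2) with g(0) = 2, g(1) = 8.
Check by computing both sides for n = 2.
From the recurrence with g(0) = 2, g(1) = 8:
  g(0) = 2, g(1) = 8, g(2) = 34
  so the recurrence gives g(2) = 34.
From the proposed closed form g(n) = 5ⁿ + 3ⁿ + 1:
  g(2) = 35.
The recurrence gives 34 but the closed form gives 35, so the closed form does not satisfy the recurrence.

No, the closed form is incorrect.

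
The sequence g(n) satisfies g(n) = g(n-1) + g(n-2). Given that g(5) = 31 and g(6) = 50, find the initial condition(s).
Work backwards using g(k) = g(k+2) - g(k+1):
g(4) = g(6) - g(5) = 50 - 31 = 19
g(3) = g(5) - g(4) = 31 - 19 = 12
g(2) = g(4) - g(3) = 19 - 12 = 7
g(1) = g(3) - g(2) = 12 - 7 = 5
g(0) = g(2) - g(1) = 7 - 5 = 2

g(0) = 2, g(1) = 5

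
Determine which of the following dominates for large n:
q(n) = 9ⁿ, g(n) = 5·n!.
Comparing growth rates:
Growth-rate hierarchy: log n ≺ any polynomial ≺ any exponential cⁿ (c>1) ≺ n! ≺ nⁿ.
factorial dominates exponential base 9 asymptotically.

g(n) grows faster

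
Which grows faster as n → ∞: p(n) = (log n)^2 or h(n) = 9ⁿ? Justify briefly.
Comparing growth rates:
Growth-rate hierarchy: log n ≺ any polynomial ≺ any exponential cⁿ (c>1) ≺ n! ≺ nⁿ.
exponential base 9 dominates polylogarithmic (log n)^2 asymptotically.

h(n) grows faster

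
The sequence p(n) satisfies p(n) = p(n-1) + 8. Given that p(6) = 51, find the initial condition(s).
p(6) = p(0) + 6·8, so p(0) = 51 - 48 = 3.

p(0) = 3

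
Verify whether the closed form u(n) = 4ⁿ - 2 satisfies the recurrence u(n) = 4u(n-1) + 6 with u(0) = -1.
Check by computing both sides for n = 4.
From the recurrence with u(0) = -1:
  u(0) = -1, u(1) = 2, u(2) = 14, u(3) = 62, u(4) = 254
  so the recurrence gives u(4) = 254.
From the proposed closed form u(n) = 4ⁿ - 2:
  u(4) = 254.
Both sides give 254 at n = 4, and the initial condition(s) match, so the closed form is consistent.

Yes, the closed form is correct.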